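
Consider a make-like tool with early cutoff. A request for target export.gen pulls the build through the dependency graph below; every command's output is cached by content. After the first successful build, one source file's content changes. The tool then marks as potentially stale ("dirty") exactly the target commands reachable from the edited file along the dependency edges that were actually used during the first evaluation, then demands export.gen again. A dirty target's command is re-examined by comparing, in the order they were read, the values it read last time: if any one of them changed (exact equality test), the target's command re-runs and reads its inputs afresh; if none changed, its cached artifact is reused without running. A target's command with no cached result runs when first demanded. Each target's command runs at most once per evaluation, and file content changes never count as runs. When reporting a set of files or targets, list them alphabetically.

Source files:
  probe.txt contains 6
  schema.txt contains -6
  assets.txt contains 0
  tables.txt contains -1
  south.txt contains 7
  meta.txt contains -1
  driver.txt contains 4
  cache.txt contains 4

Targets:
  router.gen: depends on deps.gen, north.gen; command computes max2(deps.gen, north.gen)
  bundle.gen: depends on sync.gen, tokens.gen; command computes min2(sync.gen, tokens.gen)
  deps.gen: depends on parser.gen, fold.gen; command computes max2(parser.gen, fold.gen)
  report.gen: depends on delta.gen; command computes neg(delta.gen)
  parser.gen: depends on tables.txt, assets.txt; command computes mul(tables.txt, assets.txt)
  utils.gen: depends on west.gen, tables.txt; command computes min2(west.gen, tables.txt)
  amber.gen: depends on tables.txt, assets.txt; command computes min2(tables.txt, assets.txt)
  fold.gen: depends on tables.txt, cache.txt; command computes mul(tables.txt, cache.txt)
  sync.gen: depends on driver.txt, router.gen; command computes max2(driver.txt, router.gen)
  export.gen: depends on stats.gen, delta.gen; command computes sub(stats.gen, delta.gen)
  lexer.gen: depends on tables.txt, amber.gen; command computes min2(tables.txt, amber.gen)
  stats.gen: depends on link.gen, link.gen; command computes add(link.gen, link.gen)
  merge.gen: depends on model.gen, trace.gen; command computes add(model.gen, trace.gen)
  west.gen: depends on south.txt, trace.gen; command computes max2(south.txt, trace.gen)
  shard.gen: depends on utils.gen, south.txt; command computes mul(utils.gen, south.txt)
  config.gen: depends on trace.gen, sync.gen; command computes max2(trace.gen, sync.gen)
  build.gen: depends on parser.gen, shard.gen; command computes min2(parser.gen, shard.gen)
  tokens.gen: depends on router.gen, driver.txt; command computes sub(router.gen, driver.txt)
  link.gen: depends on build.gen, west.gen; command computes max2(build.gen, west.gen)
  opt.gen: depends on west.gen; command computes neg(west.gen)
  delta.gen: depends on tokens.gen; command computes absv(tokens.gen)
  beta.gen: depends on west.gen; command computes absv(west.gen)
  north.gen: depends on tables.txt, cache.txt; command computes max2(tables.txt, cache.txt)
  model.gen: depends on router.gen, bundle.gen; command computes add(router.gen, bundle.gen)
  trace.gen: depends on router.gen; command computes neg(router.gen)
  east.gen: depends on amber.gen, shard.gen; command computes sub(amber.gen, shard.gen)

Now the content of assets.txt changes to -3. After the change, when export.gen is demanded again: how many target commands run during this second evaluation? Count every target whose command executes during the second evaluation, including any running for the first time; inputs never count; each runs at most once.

4 target commands run: build.gen, deps.gen, parser.gen, router.gen.
Note where the cutoff bites: tokens.gen is checked, finds nothing changed, and keeps its cache.

First demand of the output computes:
  fold.gen = mul(-1, 4) = -4
  north.gen = max2(-1, 4) = 4
  parser.gen = mul(-1, 0) = 0
  deps.gen = max2(0, -4) = 0
  router.gen = max2(0, 4) = 4
  tokens.gen = sub(4, 4) = 0
  delta.gen = absv(0) = 0
  trace.gen = neg(4) = -4
  west.gen = max2(7, -4) = 7
  utils.gen = min2(7, -1) = -1
  shard.gen = mul(-1, 7) = -7
  build.gen = min2(0, -7) = -7
  link.gen = max2(-7, 7) = 7
  stats.gen = add(7, 7) = 14
  export.gen = sub(14, 0) = 14

After the edit, cleaning proceeds:
  parser.gen: a read changed (assets.txt 0->-3) — executes, giving 3.
  deps.gen: a read changed (parser.gen 0->3) — executes, giving 3.
  router.gen: a read changed (deps.gen 0->3) — executes, giving 4 — identical to its old value.
  tokens.gen: dirty, but its reads are unchanged (router.gen unchanged, driver.txt unchanged); cached 0 stands.
  delta.gen: dirty, but its reads are unchanged (tokens.gen unchanged); cached 0 stands.
  trace.gen: dirty, but its reads are unchanged (router.gen unchanged); cached -4 stands.
  west.gen: dirty, but its reads are unchanged (south.txt unchanged, trace.gen unchanged); cached 7 stands.
  utils.gen: dirty, but its reads are unchanged (west.gen unchanged, tables.txt unchanged); cached -1 stands.
  shard.gen: dirty, but its reads are unchanged (utils.gen unchanged, south.txt unchanged); cached -7 stands.
  build.gen: a read changed (parser.gen 0->3) — executes, giving -7 — identical to its old value.
  link.gen: dirty, but its reads are unchanged (build.gen unchanged, west.gen unchanged); cached 7 stands.
  stats.gen: dirty, but its reads are unchanged (link.gen unchanged, link.gen unchanged); cached 14 stands.
  export.gen: dirty, but its reads are unchanged (stats.gen unchanged, delta.gen unchanged); cached 14 stands.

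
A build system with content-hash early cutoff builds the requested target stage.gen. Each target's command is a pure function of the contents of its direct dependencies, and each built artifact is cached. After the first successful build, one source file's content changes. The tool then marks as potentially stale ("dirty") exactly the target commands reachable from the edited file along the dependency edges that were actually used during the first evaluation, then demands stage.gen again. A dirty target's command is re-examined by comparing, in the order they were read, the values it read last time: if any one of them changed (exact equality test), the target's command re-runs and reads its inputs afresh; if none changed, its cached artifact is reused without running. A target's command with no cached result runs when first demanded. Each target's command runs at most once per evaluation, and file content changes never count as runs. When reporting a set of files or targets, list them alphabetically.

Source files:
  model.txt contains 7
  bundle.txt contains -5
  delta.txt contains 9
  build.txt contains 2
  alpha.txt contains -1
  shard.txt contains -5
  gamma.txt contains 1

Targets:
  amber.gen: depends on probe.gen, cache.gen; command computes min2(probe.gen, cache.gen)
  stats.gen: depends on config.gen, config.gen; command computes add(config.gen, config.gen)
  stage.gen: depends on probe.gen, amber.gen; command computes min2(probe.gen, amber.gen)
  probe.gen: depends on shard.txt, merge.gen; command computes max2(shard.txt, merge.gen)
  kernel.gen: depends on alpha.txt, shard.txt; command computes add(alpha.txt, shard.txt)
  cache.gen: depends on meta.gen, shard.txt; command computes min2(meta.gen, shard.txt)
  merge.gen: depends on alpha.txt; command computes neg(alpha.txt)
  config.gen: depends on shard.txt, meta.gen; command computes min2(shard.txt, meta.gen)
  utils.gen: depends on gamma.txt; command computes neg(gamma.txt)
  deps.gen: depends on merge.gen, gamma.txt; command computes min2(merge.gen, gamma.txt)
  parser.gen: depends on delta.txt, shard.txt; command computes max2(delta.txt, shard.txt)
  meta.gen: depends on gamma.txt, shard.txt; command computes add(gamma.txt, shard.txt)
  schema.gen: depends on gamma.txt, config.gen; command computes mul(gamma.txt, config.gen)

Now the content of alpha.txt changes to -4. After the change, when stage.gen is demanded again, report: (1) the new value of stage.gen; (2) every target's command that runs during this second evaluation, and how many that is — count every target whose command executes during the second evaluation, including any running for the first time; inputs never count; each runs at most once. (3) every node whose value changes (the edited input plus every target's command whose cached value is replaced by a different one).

New value of stage.gen: -5.
Target commands that run: amber.gen, merge.gen, probe.gen, stage.gen — 4 in total.
Values that change: alpha.txt, merge.gen, probe.gen.

First evaluation (everything demanded from the output):
  merge.gen = neg(-1) = 1
  meta.gen = add(1, -5) = -4
  cache.gen = min2(-4, -5) = -5
  probe.gen = max2(-5, 1) = 1
  amber.gen = min2(1, -5) = -5
  stage.gen = min2(1, -5) = -5

Propagation after the edit:
  merge.gen: runs — alpha.txt -1->-4; result 4.
  probe.gen: runs — merge.gen 1->4; result 4.
  amber.gen: runs — probe.gen 1->4; result -5 (same value as before).
  stage.gen: runs — probe.gen 1->4; result -5 (same value as before).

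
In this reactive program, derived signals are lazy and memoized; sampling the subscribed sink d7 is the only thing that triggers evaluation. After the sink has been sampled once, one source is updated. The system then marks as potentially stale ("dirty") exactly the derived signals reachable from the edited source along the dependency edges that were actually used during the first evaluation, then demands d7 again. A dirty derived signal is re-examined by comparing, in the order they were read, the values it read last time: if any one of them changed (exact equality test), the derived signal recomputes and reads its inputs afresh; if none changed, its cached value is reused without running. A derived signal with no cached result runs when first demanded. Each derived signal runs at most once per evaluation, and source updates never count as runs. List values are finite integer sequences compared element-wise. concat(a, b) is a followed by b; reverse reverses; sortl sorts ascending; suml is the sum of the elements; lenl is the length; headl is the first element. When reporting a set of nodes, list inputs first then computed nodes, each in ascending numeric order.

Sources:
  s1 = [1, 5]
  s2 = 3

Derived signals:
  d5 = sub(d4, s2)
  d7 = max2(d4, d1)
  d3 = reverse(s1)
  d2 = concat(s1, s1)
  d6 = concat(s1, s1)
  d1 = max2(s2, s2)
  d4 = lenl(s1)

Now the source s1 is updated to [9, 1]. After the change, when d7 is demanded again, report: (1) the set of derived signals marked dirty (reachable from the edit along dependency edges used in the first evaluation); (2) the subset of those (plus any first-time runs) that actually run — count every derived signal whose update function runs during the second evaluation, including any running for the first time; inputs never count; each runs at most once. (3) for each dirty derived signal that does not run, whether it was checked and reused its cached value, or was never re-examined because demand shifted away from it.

The edit dirties: d4, d7.
1 derived signals run: d4.
Cache hits after checking: d7.
Note the absorption at d4: it re-runs yet its value is the same, leaving the output's value untouched.

First demand of the output computes:
  d1 = max2(3, 3) = 3
  d4 = lenl([1, 5]) = 2
  d7 = max2(2, 3) = 3

After the edit, cleaning proceeds:
  d4: a read changed (s1 [1, 5]->[9, 1]) — executes, giving 2 — identical to its old value.
  d7: dirty, but its reads are unchanged (d4 unchanged, d1 unchanged); cached 3 stands.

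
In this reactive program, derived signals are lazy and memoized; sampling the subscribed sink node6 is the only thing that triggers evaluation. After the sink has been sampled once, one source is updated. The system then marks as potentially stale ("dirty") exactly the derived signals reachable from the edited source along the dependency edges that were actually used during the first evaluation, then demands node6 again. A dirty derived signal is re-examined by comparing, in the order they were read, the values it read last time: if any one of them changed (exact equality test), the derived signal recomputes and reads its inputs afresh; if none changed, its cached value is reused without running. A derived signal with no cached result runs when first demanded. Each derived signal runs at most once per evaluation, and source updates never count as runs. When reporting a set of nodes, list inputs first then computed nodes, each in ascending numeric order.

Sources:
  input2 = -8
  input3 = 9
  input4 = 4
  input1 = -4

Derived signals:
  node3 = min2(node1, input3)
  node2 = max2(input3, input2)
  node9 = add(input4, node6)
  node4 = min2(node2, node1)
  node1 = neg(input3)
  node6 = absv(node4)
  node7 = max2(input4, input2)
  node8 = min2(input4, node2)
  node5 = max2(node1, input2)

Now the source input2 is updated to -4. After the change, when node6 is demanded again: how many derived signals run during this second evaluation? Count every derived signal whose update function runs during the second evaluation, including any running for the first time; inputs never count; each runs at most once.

1 derived signals run: node2.
Note the absorption at node2: it re-runs yet its value is the same, leaving the output's value untouched.

First demand of the output computes:
  node1 = neg(9) = -9
  node2 = max2(9, -8) = 9
  node4 = min2(9, -9) = -9
  node6 = absv(-9) = 9

After the edit, cleaning proceeds:
  node2: a read changed (input2 -8->-4) — executes, giving 9 — identical to its old value.
  node4: dirty, but its reads are unchanged (node2 unchanged, node1 unchanged); cached -9 stands.
  node6: dirty, but its reads are unchanged (node4 unchanged); cached 9 stands.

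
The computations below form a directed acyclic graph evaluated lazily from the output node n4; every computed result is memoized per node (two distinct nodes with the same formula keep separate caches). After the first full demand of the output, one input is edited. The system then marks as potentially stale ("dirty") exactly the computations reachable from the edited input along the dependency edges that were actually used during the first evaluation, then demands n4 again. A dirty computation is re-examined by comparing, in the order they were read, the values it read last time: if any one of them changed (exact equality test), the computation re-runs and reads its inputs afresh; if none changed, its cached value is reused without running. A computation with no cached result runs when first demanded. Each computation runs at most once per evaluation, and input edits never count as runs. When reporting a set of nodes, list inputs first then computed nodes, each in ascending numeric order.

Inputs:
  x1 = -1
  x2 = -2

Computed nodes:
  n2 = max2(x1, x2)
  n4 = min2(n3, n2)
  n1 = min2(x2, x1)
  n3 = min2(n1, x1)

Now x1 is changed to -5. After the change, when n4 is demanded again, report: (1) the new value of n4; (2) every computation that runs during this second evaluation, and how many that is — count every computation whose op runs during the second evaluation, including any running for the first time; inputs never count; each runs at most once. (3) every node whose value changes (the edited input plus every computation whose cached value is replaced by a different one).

Demanding n4 again yields -5.
4 computations run: n1, n2, n3, n4.
The nodes whose values change: x1, n1, n2, n3, n4.

First demand of the output computes:
  n1 = min2(-2, -1) = -2
  n2 = max2(-1, -2) = -1
  n3 = min2(-2, -1) = -2
  n4 = min2(-2, -1) = -2

After the edit, cleaning proceeds:
  n1: a read changed (x1 -1->-5) — executes, giving -5.
  n2: a read changed (x1 -1->-5) — executes, giving -2.
  n3: a read changed (n1 -2->-5; x1 -1->-5) — executes, giving -5.
  n4: a read changed (n3 -2->-5; n2 -1->-2) — executes, giving -5.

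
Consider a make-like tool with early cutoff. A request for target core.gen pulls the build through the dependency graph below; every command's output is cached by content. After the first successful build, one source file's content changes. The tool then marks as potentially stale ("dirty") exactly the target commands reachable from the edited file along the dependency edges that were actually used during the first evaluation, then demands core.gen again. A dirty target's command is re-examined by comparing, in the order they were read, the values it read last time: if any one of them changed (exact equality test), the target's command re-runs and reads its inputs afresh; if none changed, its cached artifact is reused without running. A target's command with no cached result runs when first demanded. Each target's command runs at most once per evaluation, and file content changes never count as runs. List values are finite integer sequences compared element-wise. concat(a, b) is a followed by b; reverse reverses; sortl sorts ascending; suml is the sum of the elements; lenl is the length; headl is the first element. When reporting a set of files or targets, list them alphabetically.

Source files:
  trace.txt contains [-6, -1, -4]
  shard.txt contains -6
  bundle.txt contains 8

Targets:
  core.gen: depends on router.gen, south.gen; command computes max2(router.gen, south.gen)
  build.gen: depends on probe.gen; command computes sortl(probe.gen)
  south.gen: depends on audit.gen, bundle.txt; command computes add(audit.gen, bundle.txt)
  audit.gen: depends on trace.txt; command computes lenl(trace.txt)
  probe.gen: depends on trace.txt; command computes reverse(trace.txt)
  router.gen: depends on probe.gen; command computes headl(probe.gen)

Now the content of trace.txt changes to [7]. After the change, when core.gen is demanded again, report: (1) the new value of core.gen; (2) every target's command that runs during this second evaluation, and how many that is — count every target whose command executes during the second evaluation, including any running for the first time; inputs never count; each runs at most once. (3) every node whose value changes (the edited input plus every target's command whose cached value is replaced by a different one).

First demand of the output computes:
  audit.gen = lenl([-6, -1, -4]) = 3
  probe.gen = reverse([-6, -1, -4]) = [-4, -1, -6]
  router.gen = headl([-4, -1, -6]) = -4
  south.gen = add(3, 8) = 11
  core.gen = max2(-4, 11) = 11

After the edit, cleaning proceeds:
  audit.gen: a read changed (trace.txt [-6, -1, -4]->[7]) — executes, giving 1.
  probe.gen: a read changed (trace.txt [-6, -1, -4]->[7]) — executes, giving [7].
  router.gen: a read changed (probe.gen [-4, -1, -6]->[7]) — executes, giving 7.
  south.gen: a read changed (audit.gen 3->1) — executes, giving 9.
  core.gen: a read changed (router.gen -4->7; south.gen 11->9) — executes, giving 9.

Demanding core.gen again yields 9.
5 target commands run: audit.gen, core.gen, probe.gen, router.gen, south.gen.
The nodes whose values change: audit.gen, core.gen, probe.gen, router.gen, south.gen, trace.txt.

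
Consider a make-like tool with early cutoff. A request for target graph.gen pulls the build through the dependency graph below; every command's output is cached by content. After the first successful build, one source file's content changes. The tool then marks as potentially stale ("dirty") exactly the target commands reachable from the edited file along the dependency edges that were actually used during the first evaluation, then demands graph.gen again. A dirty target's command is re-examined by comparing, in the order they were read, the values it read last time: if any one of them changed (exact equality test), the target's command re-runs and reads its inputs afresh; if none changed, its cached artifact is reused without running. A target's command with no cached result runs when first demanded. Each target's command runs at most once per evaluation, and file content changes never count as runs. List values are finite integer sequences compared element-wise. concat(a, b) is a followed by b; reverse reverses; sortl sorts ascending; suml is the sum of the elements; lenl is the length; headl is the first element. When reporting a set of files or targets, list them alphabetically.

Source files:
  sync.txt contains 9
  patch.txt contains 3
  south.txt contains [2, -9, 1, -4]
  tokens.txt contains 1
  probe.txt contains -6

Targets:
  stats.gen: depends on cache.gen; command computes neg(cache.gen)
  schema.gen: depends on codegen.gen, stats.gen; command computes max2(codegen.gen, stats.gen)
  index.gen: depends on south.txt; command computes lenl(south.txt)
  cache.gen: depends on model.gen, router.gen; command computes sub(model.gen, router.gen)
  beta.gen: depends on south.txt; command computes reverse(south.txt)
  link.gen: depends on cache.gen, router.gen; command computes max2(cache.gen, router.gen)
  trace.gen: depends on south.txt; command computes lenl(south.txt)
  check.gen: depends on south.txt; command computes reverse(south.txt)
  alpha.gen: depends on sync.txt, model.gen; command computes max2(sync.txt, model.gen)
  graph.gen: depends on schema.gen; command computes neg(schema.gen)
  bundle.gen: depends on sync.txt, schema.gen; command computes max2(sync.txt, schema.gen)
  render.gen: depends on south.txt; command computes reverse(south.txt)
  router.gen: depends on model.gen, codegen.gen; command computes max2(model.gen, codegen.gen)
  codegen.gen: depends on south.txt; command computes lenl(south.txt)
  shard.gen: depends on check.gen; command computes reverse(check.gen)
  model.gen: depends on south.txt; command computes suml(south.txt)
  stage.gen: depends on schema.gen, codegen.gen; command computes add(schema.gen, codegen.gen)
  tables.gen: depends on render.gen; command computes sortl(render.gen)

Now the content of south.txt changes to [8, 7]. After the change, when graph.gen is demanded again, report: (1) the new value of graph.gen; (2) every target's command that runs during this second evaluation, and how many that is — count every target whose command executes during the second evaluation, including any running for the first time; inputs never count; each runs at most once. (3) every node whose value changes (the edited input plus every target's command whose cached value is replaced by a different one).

Demanding graph.gen again yields -2.
7 target commands run: cache.gen, codegen.gen, graph.gen, model.gen, router.gen, schema.gen, stats.gen.
The nodes whose values change: cache.gen, codegen.gen, graph.gen, model.gen, router.gen, schema.gen, south.txt, stats.gen.

First demand of the output computes:
  codegen.gen = lenl([2, -9, 1, -4]) = 4
  model.gen = suml([2, -9, 1, -4]) = -10
  router.gen = max2(-10, 4) = 4
  cache.gen = sub(-10, 4) = -14
  stats.gen = neg(-14) = 14
  schema.gen = max2(4, 14) = 14
  graph.gen = neg(14) = -14

After the edit, cleaning proceeds:
  codegen.gen: a read changed (south.txt [2, -9, 1, -4]->[8, 7]) — executes, giving 2.
  model.gen: a read changed (south.txt [2, -9, 1, -4]->[8, 7]) — executes, giving 15.
  router.gen: a read changed (model.gen -10->15; codegen.gen 4->2) — executes, giving 15.
  cache.gen: a read changed (model.gen -10->15; router.gen 4->15) — executes, giving 0.
  stats.gen: a read changed (cache.gen -14->0) — executes, giving 0.
  schema.gen: a read changed (codegen.gen 4->2; stats.gen 14->0) — executes, giving 2.
  graph.gen: a read changed (schema.gen 14->2) — executes, giving -2.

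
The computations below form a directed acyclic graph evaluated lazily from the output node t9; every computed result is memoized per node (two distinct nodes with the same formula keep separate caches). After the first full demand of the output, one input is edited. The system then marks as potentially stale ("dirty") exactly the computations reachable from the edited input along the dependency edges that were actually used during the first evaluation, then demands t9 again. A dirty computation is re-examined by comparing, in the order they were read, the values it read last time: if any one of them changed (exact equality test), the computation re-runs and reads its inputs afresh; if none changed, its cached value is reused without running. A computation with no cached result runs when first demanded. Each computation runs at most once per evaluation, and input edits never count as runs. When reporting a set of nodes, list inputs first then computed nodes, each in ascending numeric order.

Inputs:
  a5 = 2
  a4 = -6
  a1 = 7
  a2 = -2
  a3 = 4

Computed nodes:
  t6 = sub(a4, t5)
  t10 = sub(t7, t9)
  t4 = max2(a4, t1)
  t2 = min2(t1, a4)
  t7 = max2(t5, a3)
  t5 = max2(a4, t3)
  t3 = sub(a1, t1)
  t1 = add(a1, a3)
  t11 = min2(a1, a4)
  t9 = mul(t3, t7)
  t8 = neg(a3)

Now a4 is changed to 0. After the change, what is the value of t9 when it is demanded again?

Demanding t9 again yields -16.
Note the absorption at t7: it re-runs yet its value is the same, leaving the output's value untouched.

First demand of the output computes:
  t1 = add(7, 4) = 11
  t3 = sub(7, 11) = -4
  t5 = max2(-6, -4) = -4
  t7 = max2(-4, 4) = 4
  t9 = mul(-4, 4) = -16

After the edit, cleaning proceeds:
  t5: a read changed (a4 -6->0) — executes, giving 0.
  t7: a read changed (t5 -4->0) — executes, giving 4 — identical to its old value.
  t9: dirty, but its reads are unchanged (t3 unchanged, t7 unchanged); cached -16 stands.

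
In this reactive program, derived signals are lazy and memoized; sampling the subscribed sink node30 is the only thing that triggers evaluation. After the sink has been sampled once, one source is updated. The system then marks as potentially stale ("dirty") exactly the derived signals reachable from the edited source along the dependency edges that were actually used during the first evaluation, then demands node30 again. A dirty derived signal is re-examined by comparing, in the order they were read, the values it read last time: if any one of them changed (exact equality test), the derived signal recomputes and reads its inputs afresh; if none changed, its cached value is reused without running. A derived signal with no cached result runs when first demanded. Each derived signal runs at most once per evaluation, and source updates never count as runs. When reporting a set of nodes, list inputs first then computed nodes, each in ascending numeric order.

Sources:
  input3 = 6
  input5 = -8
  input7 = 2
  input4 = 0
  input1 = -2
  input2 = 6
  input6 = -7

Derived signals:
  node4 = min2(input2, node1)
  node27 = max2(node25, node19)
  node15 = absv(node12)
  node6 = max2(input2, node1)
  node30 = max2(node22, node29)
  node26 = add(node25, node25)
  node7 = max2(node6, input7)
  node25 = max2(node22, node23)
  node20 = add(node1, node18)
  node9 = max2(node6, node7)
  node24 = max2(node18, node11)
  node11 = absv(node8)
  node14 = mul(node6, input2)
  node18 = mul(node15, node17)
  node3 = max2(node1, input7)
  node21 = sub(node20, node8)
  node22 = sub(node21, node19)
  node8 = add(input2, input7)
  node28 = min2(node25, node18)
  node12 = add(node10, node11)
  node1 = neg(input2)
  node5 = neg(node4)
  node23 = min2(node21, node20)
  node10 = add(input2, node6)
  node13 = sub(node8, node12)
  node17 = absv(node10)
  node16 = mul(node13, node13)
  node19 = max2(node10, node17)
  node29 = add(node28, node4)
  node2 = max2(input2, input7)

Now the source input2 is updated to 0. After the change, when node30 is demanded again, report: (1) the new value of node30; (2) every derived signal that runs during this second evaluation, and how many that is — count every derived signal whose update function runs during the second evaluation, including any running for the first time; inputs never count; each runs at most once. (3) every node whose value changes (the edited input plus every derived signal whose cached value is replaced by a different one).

Demanding node30 again yields -2.
19 derived signals run: node1, node4, node6, node8, node10, node11, node12, node15, node17, node18, node19, node20, node21, node22, node23, node25, node28, node29, node30.
The nodes whose values change: input2, node1, node4, node6, node8, node10, node11, node12, node15, node17, node18, node19, node20, node21, node22, node23, node25, node28, node29, node30.

First demand of the output computes:
  node1 = neg(6) = -6
  node4 = min2(6, -6) = -6
  node6 = max2(6, -6) = 6
  node8 = add(6, 2) = 8
  node10 = add(6, 6) = 12
  node11 = absv(8) = 8
  node12 = add(12, 8) = 20
  node15 = absv(20) = 20
  node17 = absv(12) = 12
  node18 = mul(20, 12) = 240
  node19 = max2(12, 12) = 12
  node20 = add(-6, 240) = 234
  node21 = sub(234, 8) = 226
  node22 = sub(226, 12) = 214
  node23 = min2(226, 234) = 226
  node25 = max2(214, 226) = 226
  node28 = min2(226, 240) = 226
  node29 = add(226, -6) = 220
  node30 = max2(214, 220) = 220

After the edit, cleaning proceeds:
  node1: a read changed (input2 6->0) — executes, giving 0.
  node4: a read changed (input2 6->0; node1 -6->0) — executes, giving 0.
  node6: a read changed (input2 6->0; node1 -6->0) — executes, giving 0.
  node8: a read changed (input2 6->0) — executes, giving 2.
  node10: a read changed (input2 6->0; node6 6->0) — executes, giving 0.
  node11: a read changed (node8 8->2) — executes, giving 2.
  node12: a read changed (node10 12->0; node11 8->2) — executes, giving 2.
  node15: a read changed (node12 20->2) — executes, giving 2.
  node17: a read changed (node10 12->0) — executes, giving 0.
  node18: a read changed (node15 20->2; node17 12->0) — executes, giving 0.
  node19: a read changed (node10 12->0; node17 12->0) — executes, giving 0.
  node20: a read changed (node1 -6->0; node18 240->0) — executes, giving 0.
  node21: a read changed (node20 234->0; node8 8->2) — executes, giving -2.
  node22: a read changed (node21 226->-2; node19 12->0) — executes, giving -2.
  node23: a read changed (node21 226->-2; node20 234->0) — executes, giving -2.
  node25: a read changed (node22 214->-2; node23 226->-2) — executes, giving -2.
  node28: a read changed (node25 226->-2; node18 240->0) — executes, giving -2.
  node29: a read changed (node28 226->-2; node4 -6->0) — executes, giving -2.
  node30: a read changed (node22 214->-2; node29 220->-2) — executes, giving -2.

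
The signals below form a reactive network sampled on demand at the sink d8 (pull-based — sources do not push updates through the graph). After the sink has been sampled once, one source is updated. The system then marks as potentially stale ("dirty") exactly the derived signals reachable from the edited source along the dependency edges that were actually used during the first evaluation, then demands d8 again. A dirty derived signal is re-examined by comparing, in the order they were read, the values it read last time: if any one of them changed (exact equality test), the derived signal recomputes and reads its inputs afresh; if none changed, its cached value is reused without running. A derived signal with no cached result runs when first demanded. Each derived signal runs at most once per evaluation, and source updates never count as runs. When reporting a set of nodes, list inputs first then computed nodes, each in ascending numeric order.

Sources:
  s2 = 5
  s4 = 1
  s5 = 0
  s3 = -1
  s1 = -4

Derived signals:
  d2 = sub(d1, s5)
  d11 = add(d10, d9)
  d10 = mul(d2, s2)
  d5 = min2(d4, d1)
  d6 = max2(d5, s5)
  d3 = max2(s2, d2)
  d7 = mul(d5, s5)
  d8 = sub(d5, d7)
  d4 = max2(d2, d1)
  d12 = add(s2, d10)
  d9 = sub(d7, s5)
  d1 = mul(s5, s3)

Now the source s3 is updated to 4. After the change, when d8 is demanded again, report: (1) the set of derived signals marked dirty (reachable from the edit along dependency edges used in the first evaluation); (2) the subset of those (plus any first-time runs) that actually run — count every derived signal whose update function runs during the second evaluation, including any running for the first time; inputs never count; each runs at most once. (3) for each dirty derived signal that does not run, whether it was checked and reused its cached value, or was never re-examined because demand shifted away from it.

Dirty set: d1, d2, d4, d5, d7, d8.
Run set: d1 (1 run).
Re-examined without running (cache reused): d2, d4, d5, d7, d8.
The important point: d1 recomputes to an identical value, and the output ends up unchanged.

Initial pass — values computed on the first demand:
  d1 = mul(0, -1) = 0
  d2 = sub(0, 0) = 0
  d4 = max2(0, 0) = 0
  d5 = min2(0, 0) = 0
  d7 = mul(0, 0) = 0
  d8 = sub(0, 0) = 0

Second demand — change propagation:
  d1: re-runs because s3 -1->4; new result 0 (unchanged).
  d2: re-examined; everything it read last time is the same (d1 unchanged, s5 unchanged) — cache 0 kept, no run.
  d4: re-examined; everything it read last time is the same (d2 unchanged, d1 unchanged) — cache 0 kept, no run.
  d5: re-examined; everything it read last time is the same (d4 unchanged, d1 unchanged) — cache 0 kept, no run.
  d7: re-examined; everything it read last time is the same (d5 unchanged, s5 unchanged) — cache 0 kept, no run.
  d8: re-examined; everything it read last time is the same (d5 unchanged, d7 unchanged) — cache 0 kept, no run.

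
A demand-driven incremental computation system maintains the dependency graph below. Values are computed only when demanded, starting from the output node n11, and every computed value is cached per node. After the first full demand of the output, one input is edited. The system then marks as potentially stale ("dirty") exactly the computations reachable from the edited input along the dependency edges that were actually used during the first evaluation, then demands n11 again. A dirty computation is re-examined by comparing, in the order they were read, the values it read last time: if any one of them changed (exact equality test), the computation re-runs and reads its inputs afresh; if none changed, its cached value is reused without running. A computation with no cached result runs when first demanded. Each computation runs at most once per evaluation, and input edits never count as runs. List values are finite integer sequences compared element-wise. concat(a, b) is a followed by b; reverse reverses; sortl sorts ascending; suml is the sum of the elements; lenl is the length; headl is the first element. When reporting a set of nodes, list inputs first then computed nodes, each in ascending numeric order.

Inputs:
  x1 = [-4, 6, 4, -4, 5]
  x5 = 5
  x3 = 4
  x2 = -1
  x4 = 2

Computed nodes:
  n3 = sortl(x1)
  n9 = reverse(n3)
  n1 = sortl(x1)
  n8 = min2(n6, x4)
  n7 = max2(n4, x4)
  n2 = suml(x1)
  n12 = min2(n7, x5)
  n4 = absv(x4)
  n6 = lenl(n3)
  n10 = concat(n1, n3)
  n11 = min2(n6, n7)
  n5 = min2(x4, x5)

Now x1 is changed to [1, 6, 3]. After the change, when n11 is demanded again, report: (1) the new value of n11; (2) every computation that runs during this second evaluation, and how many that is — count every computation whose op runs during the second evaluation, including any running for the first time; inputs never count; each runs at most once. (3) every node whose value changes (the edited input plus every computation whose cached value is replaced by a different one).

First evaluation (everything demanded from the output):
  n3 = sortl([-4, 6, 4, -4, 5]) = [-4, -4, 4, 5, 6]
  n4 = absv(2) = 2
  n6 = lenl([-4, -4, 4, 5, 6]) = 5
  n7 = max2(2, 2) = 2
  n11 = min2(5, 2) = 2

Propagation after the edit:
  n3: runs — x1 [-4, 6, 4, -4, 5]->[1, 6, 3]; result [1, 3, 6].
  n6: runs — n3 [-4, -4, 4, 5, 6]->[1, 3, 6]; result 3.
  n11: runs — n6 5->3; result 2 (same value as before).

New value of n11: 2.
Computations that run: n3, n6, n11 — 3 in total.
Values that change: x1, n3, n6.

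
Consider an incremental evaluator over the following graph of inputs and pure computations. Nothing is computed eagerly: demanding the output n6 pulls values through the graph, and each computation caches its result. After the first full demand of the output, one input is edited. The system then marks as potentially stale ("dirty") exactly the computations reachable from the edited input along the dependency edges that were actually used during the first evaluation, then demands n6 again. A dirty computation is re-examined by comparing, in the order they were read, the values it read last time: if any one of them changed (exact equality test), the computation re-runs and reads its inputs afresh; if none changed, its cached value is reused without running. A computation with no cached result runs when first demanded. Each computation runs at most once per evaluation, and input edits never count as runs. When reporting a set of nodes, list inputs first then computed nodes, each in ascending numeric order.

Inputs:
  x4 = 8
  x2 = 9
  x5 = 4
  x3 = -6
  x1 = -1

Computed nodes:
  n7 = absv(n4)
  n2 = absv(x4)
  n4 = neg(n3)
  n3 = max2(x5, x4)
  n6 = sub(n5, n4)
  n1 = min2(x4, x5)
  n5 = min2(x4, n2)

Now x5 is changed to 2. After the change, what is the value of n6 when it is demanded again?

n6 now evaluates to 16.
The important point: n3 recomputes to an identical value, and the output ends up unchanged.

Initial pass — values computed on the first demand:
  n2 = absv(8) = 8
  n3 = max2(4, 8) = 8
  n4 = neg(8) = -8
  n5 = min2(8, 8) = 8
  n6 = sub(8, -8) = 16

Second demand — change propagation:
  n3: re-runs because x5 4->2; new result 8 (unchanged).
  n4: re-examined; everything it read last time is the same (n3 unchanged) — cache -8 kept, no run.
  n6: re-examined; everything it read last time is the same (n5 unchanged, n4 unchanged) — cache 16 kept, no run.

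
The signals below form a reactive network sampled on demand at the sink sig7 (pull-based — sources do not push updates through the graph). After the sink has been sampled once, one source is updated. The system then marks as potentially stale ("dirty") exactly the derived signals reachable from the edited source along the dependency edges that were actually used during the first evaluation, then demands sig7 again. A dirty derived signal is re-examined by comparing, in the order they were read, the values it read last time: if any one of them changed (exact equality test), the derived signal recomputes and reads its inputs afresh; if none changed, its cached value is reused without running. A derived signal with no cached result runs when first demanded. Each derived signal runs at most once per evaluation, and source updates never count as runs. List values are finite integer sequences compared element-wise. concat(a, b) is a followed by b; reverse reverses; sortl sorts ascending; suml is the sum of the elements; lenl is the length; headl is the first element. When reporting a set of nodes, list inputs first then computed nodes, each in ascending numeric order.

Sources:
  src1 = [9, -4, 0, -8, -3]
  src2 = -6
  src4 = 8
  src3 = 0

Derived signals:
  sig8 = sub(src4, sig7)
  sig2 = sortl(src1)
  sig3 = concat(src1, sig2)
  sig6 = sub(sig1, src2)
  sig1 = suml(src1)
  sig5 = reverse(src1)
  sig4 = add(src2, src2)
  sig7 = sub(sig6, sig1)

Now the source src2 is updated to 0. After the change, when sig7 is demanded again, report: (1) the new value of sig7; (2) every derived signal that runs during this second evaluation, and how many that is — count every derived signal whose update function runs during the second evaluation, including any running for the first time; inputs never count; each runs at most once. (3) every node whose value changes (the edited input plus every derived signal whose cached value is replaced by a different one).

sig7 now evaluates to 0.
Run set: sig6, sig7 (2 run).
Changed values: src2, sig6, sig7.

Initial pass — values computed on the first demand:
  sig1 = suml([9, -4, 0, -8, -3]) = -6
  sig6 = sub(-6, -6) = 0
  sig7 = sub(0, -6) = 6

Second demand — change propagation:
  sig6: re-runs because src2 -6->0; new result -6.
  sig7: re-runs because sig6 0->-6; new result 0.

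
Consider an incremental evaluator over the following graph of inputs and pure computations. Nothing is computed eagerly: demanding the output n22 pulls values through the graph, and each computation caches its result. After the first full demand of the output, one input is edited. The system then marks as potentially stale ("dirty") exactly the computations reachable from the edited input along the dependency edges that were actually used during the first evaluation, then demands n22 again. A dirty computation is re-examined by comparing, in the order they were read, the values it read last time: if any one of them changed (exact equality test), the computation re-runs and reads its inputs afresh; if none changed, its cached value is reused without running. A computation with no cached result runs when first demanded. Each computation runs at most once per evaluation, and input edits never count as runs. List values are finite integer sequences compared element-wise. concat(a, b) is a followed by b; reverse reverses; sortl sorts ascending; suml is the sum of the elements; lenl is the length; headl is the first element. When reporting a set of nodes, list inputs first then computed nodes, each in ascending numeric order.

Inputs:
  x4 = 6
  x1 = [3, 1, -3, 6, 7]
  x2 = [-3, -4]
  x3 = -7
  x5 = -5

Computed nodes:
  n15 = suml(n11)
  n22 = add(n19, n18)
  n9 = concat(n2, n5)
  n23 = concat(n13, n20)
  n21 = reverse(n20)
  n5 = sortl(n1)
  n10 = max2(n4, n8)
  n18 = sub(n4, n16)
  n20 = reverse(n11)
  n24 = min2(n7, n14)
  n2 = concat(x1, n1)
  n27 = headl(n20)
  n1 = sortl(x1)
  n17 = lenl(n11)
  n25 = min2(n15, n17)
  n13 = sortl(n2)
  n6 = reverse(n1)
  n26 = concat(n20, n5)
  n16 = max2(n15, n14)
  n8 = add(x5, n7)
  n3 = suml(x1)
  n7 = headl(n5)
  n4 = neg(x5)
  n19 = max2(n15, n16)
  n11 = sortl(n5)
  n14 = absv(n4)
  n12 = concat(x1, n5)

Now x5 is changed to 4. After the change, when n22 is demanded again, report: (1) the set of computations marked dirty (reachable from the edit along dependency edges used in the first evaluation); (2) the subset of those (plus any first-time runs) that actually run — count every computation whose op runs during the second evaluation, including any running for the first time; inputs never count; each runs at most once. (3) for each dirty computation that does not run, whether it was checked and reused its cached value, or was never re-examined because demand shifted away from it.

Initial pass — values computed on the first demand:
  n1 = sortl([3, 1, -3, 6, 7]) = [-3, 1, 3, 6, 7]
  n4 = neg(-5) = 5
  n5 = sortl([-3, 1, 3, 6, 7]) = [-3, 1, 3, 6, 7]
  n11 = sortl([-3, 1, 3, 6, 7]) = [-3, 1, 3, 6, 7]
  n14 = absv(5) = 5
  n15 = suml([-3, 1, 3, 6, 7]) = 14
  n16 = max2(14, 5) = 14
  n18 = sub(5, 14) = -9
  n19 = max2(14, 14) = 14
  n22 = add(14, -9) = 5

Second demand — change propagation:
  n4: re-runs because x5 -5->4; new result -4.
  n14: re-runs because n4 5->-4; new result 4.
  n16: re-runs because n14 5->4; new result 14 (unchanged).
  n18: re-runs because n4 5->-4; new result -18.
  n19: re-examined; everything it read last time is the same (n15 unchanged, n16 unchanged) — cache 14 kept, no run.
  n22: re-runs because n18 -9->-18; new result -4.

The important point: at n19 every value read last time is unchanged, so the dirty flag clears without a run.

Dirty set: n4, n14, n16, n18, n19, n22.
Run set: n4, n14, n16, n18, n22 (5 run).
Re-examined without running (cache reused): n19.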